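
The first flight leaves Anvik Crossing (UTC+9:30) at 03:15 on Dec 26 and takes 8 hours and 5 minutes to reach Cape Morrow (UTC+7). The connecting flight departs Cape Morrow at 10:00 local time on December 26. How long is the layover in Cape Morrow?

1 hour 10 minutes

Convert departure to UTC: 03:15 − 9:30 = 17:45 UTC on Dec 25.
Add 8 hours and 5 minutes flight time → 01:50 UTC (Dec 26).
Cape Morrow is UTC+7:00, so local arrival = 01:50 + 7:00 = 08:50 on Dec 26.
Layover = 10:00 − 08:50 = 1 hour 10 minutes.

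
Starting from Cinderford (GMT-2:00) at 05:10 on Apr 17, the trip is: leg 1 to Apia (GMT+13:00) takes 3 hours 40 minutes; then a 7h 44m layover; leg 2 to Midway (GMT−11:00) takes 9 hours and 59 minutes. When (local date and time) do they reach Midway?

Convert departure to UTC: 05:10 + 2:00 = 07:10 UTC on Apr 17.
Add 3 hours and 40 minutes leg 1 → 10:50 UTC.
Add 7 hours and 44 minutes layover in Apia → 18:34 UTC.
Add 9 hours and 59 minutes leg 2 → 04:33 UTC (Apr 18).
Midway is UTC−11:00, so local arrival = 04:33 − 11:00 = 17:33 on Apr 17.

17:33 on April 17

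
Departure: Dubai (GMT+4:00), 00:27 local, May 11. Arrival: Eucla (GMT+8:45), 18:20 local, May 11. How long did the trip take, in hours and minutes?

Departure in UTC: 00:27 − 4:00 = 20:27 on May 10.
Arrival in UTC: 18:20 − 8:45 = 09:35 on May 11.
Elapsed = 09:35 − 20:27 (+1 day) = 13 hours 8 minutes.

13 hours 8 minutes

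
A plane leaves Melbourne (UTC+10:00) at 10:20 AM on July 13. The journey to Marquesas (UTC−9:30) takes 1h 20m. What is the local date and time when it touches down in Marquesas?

4:10 PM on Jul 12

Marquesas is 19:30 behind Melbourne.
After 1 hour and 20 minutes it is 11:40 AM in Melbourne.
Shift by the zone difference: 11:40 AM − 19:30 = 4:10 PM on Jul 12 in Marquesas.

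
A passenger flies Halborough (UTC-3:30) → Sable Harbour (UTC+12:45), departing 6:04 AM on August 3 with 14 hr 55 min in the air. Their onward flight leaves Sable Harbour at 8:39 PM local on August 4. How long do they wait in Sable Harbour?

Convert departure to UTC: 6:04 AM + 3:30 = 9:34 AM UTC on Aug 3.
Add 14 hours 55 minutes flight time → 12:29 AM UTC (Aug 4).
Sable Harbour is UTC+12:45, so local arrival = 12:29 AM + 12:45 = 1:14 PM on Aug 4.
Layover = 8:39 PM − 1:14 PM = 7 hours 25 minutes.

7 hours 25 minutes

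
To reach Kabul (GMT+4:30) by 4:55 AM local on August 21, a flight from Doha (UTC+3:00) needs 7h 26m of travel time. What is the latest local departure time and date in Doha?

7:59 PM on August 20

Target arrival in UTC: 4:55 AM − 4:30 = 12:25 AM on Aug 21.
Subtract 7 hours 26 minutes → departure 4:59 PM UTC on Aug 20.
Doha is UTC+3:00: 4:59 PM + 3:00 = 7:59 PM on Aug 20.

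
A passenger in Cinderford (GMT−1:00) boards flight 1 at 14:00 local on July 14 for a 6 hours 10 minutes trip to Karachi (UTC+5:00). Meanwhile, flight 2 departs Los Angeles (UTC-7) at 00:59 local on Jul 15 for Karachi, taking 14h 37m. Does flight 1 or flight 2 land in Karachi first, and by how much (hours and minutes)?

Flight 1 in UTC: 14:00 + 1:00 = 15:00 on Jul 14.
+6 hours 10 minutes → arrive 21:10 UTC on Jul 14.
Flight 2 in UTC: 00:59 + 7:00 = 07:59 on Jul 15.
+14 hours and 37 minutes → arrive 22:36 UTC on Jul 15.
Flight 1 lands earlier by 25 hours 26 minutes.

the first, by 25 hours 26 minutes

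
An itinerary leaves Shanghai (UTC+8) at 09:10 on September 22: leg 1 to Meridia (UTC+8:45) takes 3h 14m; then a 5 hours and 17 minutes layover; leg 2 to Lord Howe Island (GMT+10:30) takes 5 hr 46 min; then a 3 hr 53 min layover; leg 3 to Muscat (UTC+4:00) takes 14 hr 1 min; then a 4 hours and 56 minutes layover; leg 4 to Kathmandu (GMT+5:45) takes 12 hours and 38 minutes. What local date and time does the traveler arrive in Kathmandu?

Convert departure to UTC: 09:10 − 8:00 = 01:10 UTC on Sep 22.
Add 3 hours 14 minutes leg 1 → 04:24 UTC.
Add 5 hours 17 minutes layover in Meridia → 09:41 UTC.
Add 5 hours and 46 minutes leg 2 → 15:27 UTC.
Add 3 hours and 53 minutes layover in Lord Howe Island → 19:20 UTC.
Add 14 hours 1 minute leg 3 → 09:21 UTC (Sep 23).
Add 4 hours and 56 minutes layover in Muscat → 14:17 UTC.
Add 12 hours 38 minutes leg 4 → 02:55 UTC (Sep 24).
Kathmandu is UTC+5:45, so local arrival = 02:55 + 5:45 = 08:40 on Sep 24.

08:40 on September 24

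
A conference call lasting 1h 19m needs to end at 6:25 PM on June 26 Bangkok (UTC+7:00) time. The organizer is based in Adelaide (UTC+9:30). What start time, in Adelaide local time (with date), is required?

Target end time in UTC: 6:25 PM − 7:00 = 11:25 AM on Jun 26.
Subtract 1 hour 19 minutes → start 10:06 AM UTC on Jun 26.
Adelaide is UTC+9:30: 10:06 AM + 9:30 = 7:36 PM on Jun 26.

7:36 PM on Jun 26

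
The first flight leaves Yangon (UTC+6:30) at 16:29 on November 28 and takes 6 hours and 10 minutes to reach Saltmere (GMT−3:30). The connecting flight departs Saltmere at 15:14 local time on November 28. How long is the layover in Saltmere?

2 hours 35 minutes

Convert departure to UTC: 16:29 − 6:30 = 09:59 UTC on Nov 28.
Add 6 hours and 10 minutes flight time → 16:09 UTC.
Saltmere is UTC−3:30, so local arrival = 16:09 − 3:30 = 12:39 on Nov 28.
Layover = 15:14 − 12:39 = 2 hours 35 minutes.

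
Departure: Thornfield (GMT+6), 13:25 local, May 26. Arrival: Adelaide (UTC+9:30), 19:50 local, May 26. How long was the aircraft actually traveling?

Departure in UTC: 13:25 − 6:00 = 07:25 on May 26.
Arrival in UTC: 19:50 − 9:30 = 10:20 on May 26.
Elapsed = 10:20 − 07:25 = 2 hours 55 minutes.

2 hours 55 minutes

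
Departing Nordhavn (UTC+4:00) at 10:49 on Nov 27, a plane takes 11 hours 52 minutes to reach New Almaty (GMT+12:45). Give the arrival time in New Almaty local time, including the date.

07:26 on Nov 28

Convert departure to UTC: 10:49 − 4:00 = 06:49 UTC on Nov 27.
Add 11 hours and 52 minutes travel time → 18:41 UTC.
New Almaty is UTC+12:45, so local arrival = 18:41 + 12:45 = 07:26 on Nov 28.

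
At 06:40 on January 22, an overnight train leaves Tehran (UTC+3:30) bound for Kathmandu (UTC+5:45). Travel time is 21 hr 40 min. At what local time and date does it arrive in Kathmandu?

Convert departure to UTC: 06:40 − 3:30 = 03:10 UTC on Jan 22.
Add 21 hours 40 minutes travel time → 00:50 UTC (Jan 23).
Kathmandu is UTC+5:45, so local arrival = 00:50 + 5:45 = 06:35 on Jan 23.

06:35 on January 23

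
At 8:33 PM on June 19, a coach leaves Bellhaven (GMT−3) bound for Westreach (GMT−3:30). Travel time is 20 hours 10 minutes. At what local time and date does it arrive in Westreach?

Convert departure to UTC: 8:33 PM + 3:00 = 11:33 PM UTC on Jun 19.
Add 20 hours and 10 minutes travel time → 7:43 PM UTC (Jun 20).
Westreach is UTC−3:30, so local arrival = 7:43 PM − 3:30 = 4:13 PM on Jun 20.

4:13 PM on Jun 20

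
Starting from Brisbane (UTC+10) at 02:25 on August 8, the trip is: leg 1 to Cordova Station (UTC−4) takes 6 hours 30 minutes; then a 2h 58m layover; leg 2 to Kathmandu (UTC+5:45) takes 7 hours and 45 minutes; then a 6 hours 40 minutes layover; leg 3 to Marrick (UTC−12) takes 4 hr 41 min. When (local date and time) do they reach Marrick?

08:59 on August 8

Convert departure to UTC: 02:25 − 10:00 = 16:25 UTC on Aug 7.
Add 6 hours and 30 minutes leg 1 → 22:55 UTC.
Add 2 hours 58 minutes layover in Cordova Station → 01:53 UTC (Aug 8).
Add 7 hours 45 minutes leg 2 → 09:38 UTC.
Add 6 hours 40 minutes layover in Kathmandu → 16:18 UTC.
Add 4 hours and 41 minutes leg 3 → 20:59 UTC.
Marrick is UTC−12:00, so local arrival = 20:59 − 12:00 = 08:59 on Aug 8.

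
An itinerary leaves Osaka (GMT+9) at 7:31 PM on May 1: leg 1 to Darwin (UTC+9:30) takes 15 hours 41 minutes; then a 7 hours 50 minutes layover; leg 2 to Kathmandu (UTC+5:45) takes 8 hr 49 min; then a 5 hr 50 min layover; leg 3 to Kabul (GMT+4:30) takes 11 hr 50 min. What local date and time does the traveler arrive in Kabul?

5:01 PM on May 3

Convert departure to UTC: 7:31 PM − 9:00 = 10:31 AM UTC on May 1.
Add 15 hours and 41 minutes leg 1 → 2:12 AM UTC (May 2).
Add 7 hours 50 minutes layover in Darwin → 10:02 AM UTC.
Add 8 hours and 49 minutes leg 2 → 6:51 PM UTC.
Add 5 hours and 50 minutes layover in Kathmandu → 12:41 AM UTC (May 3).
Add 11 hours 50 minutes leg 3 → 12:31 PM UTC.
Kabul is UTC+4:30, so local arrival = 12:31 PM + 4:30 = 5:01 PM on May 3.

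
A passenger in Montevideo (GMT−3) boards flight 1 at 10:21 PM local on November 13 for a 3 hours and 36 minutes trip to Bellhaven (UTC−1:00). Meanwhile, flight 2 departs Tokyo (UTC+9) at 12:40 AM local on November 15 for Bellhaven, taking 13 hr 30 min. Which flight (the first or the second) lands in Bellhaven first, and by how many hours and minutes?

the first, by 24 hours 13 minutes

Flight 1 in UTC: 10:21 PM + 3:00 = 1:21 AM on Nov 14.
+3 hours 36 minutes → arrive 4:57 AM UTC on Nov 14.
Flight 2 in UTC: 12:40 AM − 9:00 = 3:40 PM on Nov 14.
+13 hours and 30 minutes → arrive 5:10 AM UTC on Nov 15.
Flight 1 lands earlier by 24 hours 13 minutes.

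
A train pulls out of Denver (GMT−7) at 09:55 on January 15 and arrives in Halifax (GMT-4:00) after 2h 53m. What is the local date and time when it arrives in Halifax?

Convert departure to UTC: 09:55 + 7:00 = 16:55 UTC on Jan 15.
Add 2 hours 53 minutes travel time → 19:48 UTC.
Halifax is UTC−4:00, so local arrival = 19:48 − 4:00 = 15:48 on Jan 15.

15:48 on January 15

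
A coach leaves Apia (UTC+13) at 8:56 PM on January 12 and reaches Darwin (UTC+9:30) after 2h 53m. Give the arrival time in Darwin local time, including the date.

8:19 PM on January 12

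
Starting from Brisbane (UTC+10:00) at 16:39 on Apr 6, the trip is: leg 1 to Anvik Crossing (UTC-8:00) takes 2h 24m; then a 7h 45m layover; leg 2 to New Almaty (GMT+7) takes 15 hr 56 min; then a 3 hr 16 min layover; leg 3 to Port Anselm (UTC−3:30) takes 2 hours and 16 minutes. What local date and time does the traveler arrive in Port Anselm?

Convert departure to UTC: 16:39 − 10:00 = 06:39 UTC on Apr 6.
Add 2 hours 24 minutes leg 1 → 09:03 UTC.
Add 7 hours and 45 minutes layover in Anvik Crossing → 16:48 UTC.
Add 15 hours 56 minutes leg 2 → 08:44 UTC (Apr 7).
Add 3 hours 16 minutes layover in New Almaty → 12:00 UTC.
Add 2 hours and 16 minutes leg 3 → 14:16 UTC.
Port Anselm is UTC−3:30, so local arrival = 14:16 − 3:30 = 10:46 on Apr 7.

10:46 on April 7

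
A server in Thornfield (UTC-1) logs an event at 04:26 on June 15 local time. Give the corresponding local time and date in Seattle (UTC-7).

22:26 on June 14

In UTC: 04:26 + 1:00 = 05:26 on Jun 15.
Seattle is UTC−7:00: 05:26 − 7:00 = 22:26 on Jun 14.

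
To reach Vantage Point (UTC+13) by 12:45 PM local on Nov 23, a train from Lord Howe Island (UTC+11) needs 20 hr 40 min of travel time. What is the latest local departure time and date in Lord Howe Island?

2:05 PM on Nov 22

Target arrival in UTC: 12:45 PM − 13:00 = 11:45 PM on Nov 22.
Subtract 20 hours and 40 minutes → departure 3:05 AM UTC on Nov 22.
Lord Howe Island is UTC+11:00: 3:05 AM + 11:00 = 2:05 PM on Nov 22.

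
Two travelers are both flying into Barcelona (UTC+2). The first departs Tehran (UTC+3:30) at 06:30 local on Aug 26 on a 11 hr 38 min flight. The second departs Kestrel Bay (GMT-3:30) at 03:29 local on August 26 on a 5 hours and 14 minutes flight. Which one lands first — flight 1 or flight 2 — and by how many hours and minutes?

the second, by 2 hours 25 minutes

Flight 1 in UTC: 06:30 − 3:30 = 03:00 on Aug 26.
+11 hours and 38 minutes → arrive 14:38 UTC on Aug 26.
Flight 2 in UTC: 03:29 + 3:30 = 06:59 on Aug 26.
+5 hours and 14 minutes → arrive 12:13 UTC on Aug 26.
Flight 2 lands earlier by 2 hours 25 minutes.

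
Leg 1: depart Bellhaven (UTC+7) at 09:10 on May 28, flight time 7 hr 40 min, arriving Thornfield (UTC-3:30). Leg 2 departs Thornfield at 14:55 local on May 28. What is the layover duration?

8 hours 35 minutes

Convert departure to UTC: 09:10 − 7:00 = 02:10 UTC on May 28.
Add 7 hours and 40 minutes flight time → 09:50 UTC.
Thornfield is UTC−3:30, so local arrival = 09:50 − 3:30 = 06:20 on May 28.
Layover = 14:55 − 06:20 = 8 hours 35 minutes.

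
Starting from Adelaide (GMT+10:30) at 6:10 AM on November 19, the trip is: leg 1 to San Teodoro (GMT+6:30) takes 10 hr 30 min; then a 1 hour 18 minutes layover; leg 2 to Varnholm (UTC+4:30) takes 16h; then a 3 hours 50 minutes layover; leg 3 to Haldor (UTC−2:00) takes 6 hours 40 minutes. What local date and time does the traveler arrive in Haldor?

Convert departure to UTC: 6:10 AM − 10:30 = 7:40 PM UTC on Nov 18.
Add 10 hours 30 minutes leg 1 → 6:10 AM UTC (Nov 19).
Add 1 hour 18 minutes layover in San Teodoro → 7:28 AM UTC.
Add 16 hours leg 2 → 11:28 PM UTC.
Add 3 hours and 50 minutes layover in Varnholm → 3:18 AM UTC (Nov 20).
Add 6 hours 40 minutes leg 3 → 9:58 AM UTC.
Haldor is UTC−2:00, so local arrival = 9:58 AM − 2:00 = 7:58 AM on Nov 20.

7:58 AM on November 20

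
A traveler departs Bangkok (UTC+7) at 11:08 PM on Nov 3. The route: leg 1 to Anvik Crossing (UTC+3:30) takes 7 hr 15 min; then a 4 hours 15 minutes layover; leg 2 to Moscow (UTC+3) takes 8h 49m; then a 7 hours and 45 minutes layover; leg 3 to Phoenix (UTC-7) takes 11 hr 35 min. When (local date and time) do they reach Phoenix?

Convert departure to UTC: 11:08 PM − 7:00 = 4:08 PM UTC on Nov 3.
Add 7 hours and 15 minutes leg 1 → 11:23 PM UTC.
Add 4 hours 15 minutes layover in Anvik Crossing → 3:38 AM UTC (Nov 4).
Add 8 hours and 49 minutes leg 2 → 12:27 PM UTC.
Add 7 hours and 45 minutes layover in Moscow → 8:12 PM UTC.
Add 11 hours and 35 minutes leg 3 → 7:47 AM UTC (Nov 5).
Phoenix is UTC−7:00, so local arrival = 7:47 AM − 7:00 = 12:47 AM on Nov 5.

12:47 AM on November 5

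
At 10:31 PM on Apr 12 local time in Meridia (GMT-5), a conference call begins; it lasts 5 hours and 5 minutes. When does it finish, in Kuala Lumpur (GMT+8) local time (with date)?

4:36 PM on April 13

Kuala Lumpur is 13:00 ahead of Meridia.
After 5 hours and 5 minutes it is 3:36 AM (Apr 13) in Meridia.
Shift by the zone difference: 3:36 AM + 13:00 = 4:36 PM on Apr 13 in Kuala Lumpur.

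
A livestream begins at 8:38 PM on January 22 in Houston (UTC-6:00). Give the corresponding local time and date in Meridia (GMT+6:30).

In UTC: 8:38 PM + 6:00 = 2:38 AM on Jan 23.
Meridia is UTC+6:30: 2:38 AM + 6:30 = 9:08 AM on Jan 23.

9:08 AM on Jan 23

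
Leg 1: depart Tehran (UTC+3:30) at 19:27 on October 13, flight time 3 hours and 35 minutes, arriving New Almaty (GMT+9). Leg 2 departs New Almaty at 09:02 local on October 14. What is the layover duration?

Convert departure to UTC: 19:27 − 3:30 = 15:57 UTC on Oct 13.
Add 3 hours and 35 minutes flight time → 19:32 UTC.
New Almaty is UTC+9:00, so local arrival = 19:32 + 9:00 = 04:32 on Oct 14.
Layover = 09:02 − 04:32 = 4 hours 30 minutes.

4 hours 30 minutes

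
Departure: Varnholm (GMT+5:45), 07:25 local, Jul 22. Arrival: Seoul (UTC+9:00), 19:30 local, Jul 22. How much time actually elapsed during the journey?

8 hours 50 minutes

Departure in UTC: 07:25 − 5:45 = 01:40 on Jul 22.
Arrival in UTC: 19:30 − 9:00 = 10:30 on Jul 22.
Elapsed = 10:30 − 01:40 = 8 hours 50 minutes.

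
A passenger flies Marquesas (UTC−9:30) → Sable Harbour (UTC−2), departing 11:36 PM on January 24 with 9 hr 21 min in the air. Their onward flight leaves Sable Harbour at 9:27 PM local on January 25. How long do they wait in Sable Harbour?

Convert departure to UTC: 11:36 PM + 9:30 = 9:06 AM UTC on Jan 25.
Add 9 hours and 21 minutes flight time → 6:27 PM UTC.
Sable Harbour is UTC−2:00, so local arrival = 6:27 PM − 2:00 = 4:27 PM on Jan 25.
Layover = 9:27 PM − 4:27 PM = 5 hours.

5 hours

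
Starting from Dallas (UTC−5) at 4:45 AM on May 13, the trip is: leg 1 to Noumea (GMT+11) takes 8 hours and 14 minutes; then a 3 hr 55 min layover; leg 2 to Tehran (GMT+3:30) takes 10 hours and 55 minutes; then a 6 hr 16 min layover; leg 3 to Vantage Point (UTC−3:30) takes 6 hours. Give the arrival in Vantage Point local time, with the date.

5:35 PM on May 14

Convert departure to UTC: 4:45 AM + 5:00 = 9:45 AM UTC on May 13.
Add 8 hours and 14 minutes leg 1 → 5:59 PM UTC.
Add 3 hours and 55 minutes layover in Noumea → 9:54 PM UTC.
Add 10 hours and 55 minutes leg 2 → 8:49 AM UTC (May 14).
Add 6 hours 16 minutes layover in Tehran → 3:05 PM UTC.
Add 6 hours leg 3 → 9:05 PM UTC.
Vantage Point is UTC−3:30, so local arrival = 9:05 PM − 3:30 = 5:35 PM on May 14.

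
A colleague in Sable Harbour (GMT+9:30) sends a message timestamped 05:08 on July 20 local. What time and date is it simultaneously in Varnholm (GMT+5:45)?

01:23 on July 20

In UTC: 05:08 − 9:30 = 19:38 on Jul 19.
Varnholm is UTC+5:45: 19:38 + 5:45 = 01:23 on Jul 20.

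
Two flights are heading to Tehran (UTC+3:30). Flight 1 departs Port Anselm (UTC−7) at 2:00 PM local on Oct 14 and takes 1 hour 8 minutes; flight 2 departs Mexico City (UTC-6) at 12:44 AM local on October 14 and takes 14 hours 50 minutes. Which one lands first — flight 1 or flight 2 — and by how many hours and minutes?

Flight 1 in UTC: 2:00 PM + 7:00 = 9:00 PM on Oct 14.
+1 hour 8 minutes → arrive 10:08 PM UTC on Oct 14.
Flight 2 in UTC: 12:44 AM + 6:00 = 6:44 AM on Oct 14.
+14 hours and 50 minutes → arrive 9:34 PM UTC on Oct 14.
Flight 2 lands earlier by 34 minutes.

the second, by 34 minutes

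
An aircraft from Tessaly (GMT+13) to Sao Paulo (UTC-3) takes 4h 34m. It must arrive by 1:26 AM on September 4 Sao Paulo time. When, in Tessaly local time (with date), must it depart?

12:52 PM on Sep 4

Target arrival in UTC: 1:26 AM + 3:00 = 4:26 AM on Sep 4.
Subtract 4 hours and 34 minutes → departure 11:52 PM UTC on Sep 3.
Tessaly is UTC+13:00: 11:52 PM + 13:00 = 12:52 PM on Sep 4.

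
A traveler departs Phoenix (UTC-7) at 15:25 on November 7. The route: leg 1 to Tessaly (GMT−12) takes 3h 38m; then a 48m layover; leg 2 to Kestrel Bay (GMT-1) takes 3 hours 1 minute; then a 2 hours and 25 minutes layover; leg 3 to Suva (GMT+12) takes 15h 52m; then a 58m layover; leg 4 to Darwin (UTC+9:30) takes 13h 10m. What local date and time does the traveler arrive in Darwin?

Convert departure to UTC: 15:25 + 7:00 = 22:25 UTC on Nov 7.
Add 3 hours and 38 minutes leg 1 → 02:03 UTC (Nov 8).
Add 48 minutes layover in Tessaly → 02:51 UTC.
Add 3 hours 1 minute leg 2 → 05:52 UTC.
Add 2 hours and 25 minutes layover in Kestrel Bay → 08:17 UTC.
Add 15 hours and 52 minutes leg 3 → 00:09 UTC (Nov 9).
Add 58 minutes layover in Suva → 01:07 UTC.
Add 13 hours 10 minutes leg 4 → 14:17 UTC.
Darwin is UTC+9:30, so local arrival = 14:17 + 9:30 = 23:47 on Nov 9.

23:47 on November 9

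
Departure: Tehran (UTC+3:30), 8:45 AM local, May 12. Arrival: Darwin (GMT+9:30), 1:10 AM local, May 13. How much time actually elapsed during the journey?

10 hours 25 minutes

Departure in UTC: 8:45 AM − 3:30 = 5:15 AM on May 12.
Arrival in UTC: 1:10 AM − 9:30 = 3:40 PM on May 12.
Elapsed = 3:40 PM − 5:15 AM = 10 hours 25 minutes.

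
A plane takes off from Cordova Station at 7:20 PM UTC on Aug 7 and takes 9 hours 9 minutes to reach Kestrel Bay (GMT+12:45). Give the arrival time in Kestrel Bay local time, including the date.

Departure is given in UTC: 7:20 PM on Aug 7.
Add 9 hours 9 minutes → 4:29 AM UTC (Aug 8).
Kestrel Bay is UTC+12:45: 4:29 AM + 12:45 = 5:14 PM on Aug 8.

5:14 PM on August 8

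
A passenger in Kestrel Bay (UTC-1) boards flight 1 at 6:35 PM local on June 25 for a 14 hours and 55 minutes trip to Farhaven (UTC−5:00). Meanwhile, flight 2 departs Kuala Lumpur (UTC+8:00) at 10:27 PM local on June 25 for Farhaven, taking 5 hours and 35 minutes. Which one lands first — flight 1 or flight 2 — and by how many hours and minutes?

the second, by 14 hours 28 minutes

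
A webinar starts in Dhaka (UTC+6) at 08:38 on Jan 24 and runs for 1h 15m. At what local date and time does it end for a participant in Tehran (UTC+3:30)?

Tehran is 2:30 behind Dhaka.
After 1 hour and 15 minutes it is 09:53 in Dhaka.
Shift by the zone difference: 09:53 − 2:30 = 07:23 on Jan 24 in Tehran.

07:23 on January 24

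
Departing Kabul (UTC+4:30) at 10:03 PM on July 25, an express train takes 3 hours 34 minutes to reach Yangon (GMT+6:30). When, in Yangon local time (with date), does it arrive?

Yangon is 2:00 ahead of Kabul.
After 3 hours 34 minutes it is 1:37 AM (Jul 26) in Kabul.
Shift by the zone difference: 1:37 AM + 2:00 = 3:37 AM on Jul 26 in Yangon.

3:37 AM on Jul 26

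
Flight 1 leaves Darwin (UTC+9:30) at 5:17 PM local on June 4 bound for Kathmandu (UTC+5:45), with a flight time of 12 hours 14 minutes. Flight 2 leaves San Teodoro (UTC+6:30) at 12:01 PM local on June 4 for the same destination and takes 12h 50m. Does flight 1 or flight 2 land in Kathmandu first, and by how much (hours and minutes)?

the second, by 1 hour 40 minutes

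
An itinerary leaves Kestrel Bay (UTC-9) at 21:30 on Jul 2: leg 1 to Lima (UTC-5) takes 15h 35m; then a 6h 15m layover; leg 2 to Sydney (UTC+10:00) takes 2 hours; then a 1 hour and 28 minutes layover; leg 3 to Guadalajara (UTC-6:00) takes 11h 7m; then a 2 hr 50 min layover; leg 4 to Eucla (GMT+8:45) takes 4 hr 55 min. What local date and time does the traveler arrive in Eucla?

Convert departure to UTC: 21:30 + 9:00 = 06:30 UTC on Jul 3.
Add 15 hours 35 minutes leg 1 → 22:05 UTC.
Add 6 hours 15 minutes layover in Lima → 04:20 UTC (Jul 4).
Add 2 hours leg 2 → 06:20 UTC.
Add 1 hour 28 minutes layover in Sydney → 07:48 UTC.
Add 11 hours 7 minutes leg 3 → 18:55 UTC.
Add 2 hours and 50 minutes layover in Guadalajara → 21:45 UTC.
Add 4 hours and 55 minutes leg 4 → 02:40 UTC (Jul 5).
Eucla is UTC+8:45, so local arrival = 02:40 + 8:45 = 11:25 on Jul 5.

11:25 on July 5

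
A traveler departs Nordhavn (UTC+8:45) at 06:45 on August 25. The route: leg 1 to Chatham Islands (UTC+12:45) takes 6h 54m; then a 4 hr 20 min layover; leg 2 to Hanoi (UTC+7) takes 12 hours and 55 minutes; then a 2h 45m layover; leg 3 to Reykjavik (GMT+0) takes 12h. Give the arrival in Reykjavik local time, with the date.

Convert departure to UTC: 06:45 − 8:45 = 22:00 UTC on Aug 24.
Add 6 hours 54 minutes leg 1 → 04:54 UTC (Aug 25).
Add 4 hours 20 minutes layover in Chatham Islands → 09:14 UTC.
Add 12 hours and 55 minutes leg 2 → 22:09 UTC.
Add 2 hours and 45 minutes layover in Hanoi → 00:54 UTC (Aug 26).
Add 12 hours leg 3 → 12:54 UTC.
Reykjavik is UTC+0, so local arrival is the same: 12:54 on Aug 26.

12:54 on August 26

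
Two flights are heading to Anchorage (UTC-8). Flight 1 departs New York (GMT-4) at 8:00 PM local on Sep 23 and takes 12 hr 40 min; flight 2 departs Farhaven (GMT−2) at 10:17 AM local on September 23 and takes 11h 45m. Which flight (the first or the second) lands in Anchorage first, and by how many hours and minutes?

the second, by 12 hours 38 minutes

Flight 1 in UTC: 8:00 PM + 4:00 = 12:00 AM on Sep 24.
+12 hours and 40 minutes → arrive 12:40 PM UTC on Sep 24.
Flight 2 in UTC: 10:17 AM + 2:00 = 12:17 PM on Sep 23.
+11 hours and 45 minutes → arrive 12:02 AM UTC on Sep 24.
Flight 2 lands earlier by 12 hours 38 minutes.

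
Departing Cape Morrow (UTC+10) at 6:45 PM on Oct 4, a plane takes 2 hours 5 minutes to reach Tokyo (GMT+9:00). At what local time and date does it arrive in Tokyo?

7:50 PM on Oct 4

Tokyo is 1:00 behind Cape Morrow.
After 2 hours and 5 minutes it is 8:50 PM in Cape Morrow.
Shift by the zone difference: 8:50 PM − 1:00 = 7:50 PM on Oct 4 in Tokyo.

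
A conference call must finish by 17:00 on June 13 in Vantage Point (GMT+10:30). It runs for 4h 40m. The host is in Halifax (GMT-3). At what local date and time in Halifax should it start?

22:50 on June 12

Target end time in UTC: 17:00 − 10:30 = 06:30 on Jun 13.
Subtract 4 hours 40 minutes → start 01:50 UTC on Jun 13.
Halifax is UTC−3:00: 01:50 − 3:00 = 22:50 on Jun 12.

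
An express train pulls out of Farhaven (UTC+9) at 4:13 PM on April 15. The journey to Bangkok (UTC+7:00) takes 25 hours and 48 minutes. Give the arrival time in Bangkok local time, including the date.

4:01 PM on Apr 16

Convert departure to UTC: 4:13 PM − 9:00 = 7:13 AM UTC on Apr 15.
Add 25 hours and 48 minutes travel time → 9:01 AM UTC (Apr 16).
Bangkok is UTC+7:00, so local arrival = 9:01 AM + 7:00 = 4:01 PM on Apr 16.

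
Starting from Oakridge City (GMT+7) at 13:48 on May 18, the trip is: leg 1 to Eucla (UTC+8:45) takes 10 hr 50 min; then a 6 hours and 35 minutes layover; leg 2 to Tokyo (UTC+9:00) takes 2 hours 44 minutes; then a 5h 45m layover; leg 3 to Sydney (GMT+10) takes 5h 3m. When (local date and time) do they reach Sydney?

Convert departure to UTC: 13:48 − 7:00 = 06:48 UTC on May 18.
Add 10 hours and 50 minutes leg 1 → 17:38 UTC.
Add 6 hours 35 minutes layover in Eucla → 00:13 UTC (May 19).
Add 2 hours and 44 minutes leg 2 → 02:57 UTC.
Add 5 hours 45 minutes layover in Tokyo → 08:42 UTC.
Add 5 hours 3 minutes leg 3 → 13:45 UTC.
Sydney is UTC+10:00, so local arrival = 13:45 + 10:00 = 23:45 on May 19.

23:45 on May 19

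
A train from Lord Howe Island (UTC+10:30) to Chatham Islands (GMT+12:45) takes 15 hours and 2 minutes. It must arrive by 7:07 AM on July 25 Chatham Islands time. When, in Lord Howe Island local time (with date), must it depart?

Target arrival in UTC: 7:07 AM − 12:45 = 6:22 PM on Jul 24.
Subtract 15 hours 2 minutes → departure 3:20 AM UTC on Jul 24.
Lord Howe Island is UTC+10:30: 3:20 AM + 10:30 = 1:50 PM on Jul 24.

1:50 PM on July 24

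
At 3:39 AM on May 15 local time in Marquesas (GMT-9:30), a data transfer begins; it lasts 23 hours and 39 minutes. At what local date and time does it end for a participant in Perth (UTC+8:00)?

Perth is 17:30 ahead of Marquesas.
After 23 hours and 39 minutes it is 3:18 AM (May 16) in Marquesas.
Shift by the zone difference: 3:18 AM + 17:30 = 8:48 PM on May 16 in Perth.

8:48 PM on May 16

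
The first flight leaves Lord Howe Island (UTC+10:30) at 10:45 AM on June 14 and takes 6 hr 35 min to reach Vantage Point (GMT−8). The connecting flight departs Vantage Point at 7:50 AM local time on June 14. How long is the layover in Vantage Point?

Convert departure to UTC: 10:45 AM − 10:30 = 12:15 AM UTC on Jun 14.
Add 6 hours and 35 minutes flight time → 6:50 AM UTC.
Vantage Point is UTC−8:00, so local arrival = 6:50 AM − 8:00 = 10:50 PM on Jun 13.
Layover = 7:50 AM − 10:50 PM (+1 day) = 9 hours.

9 hours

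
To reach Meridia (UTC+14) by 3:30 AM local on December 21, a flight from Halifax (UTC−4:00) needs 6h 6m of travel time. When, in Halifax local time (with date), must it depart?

Target arrival in UTC: 3:30 AM − 14:00 = 1:30 PM on Dec 20.
Subtract 6 hours and 6 minutes → departure 7:24 AM UTC on Dec 20.
Halifax is UTC−4:00: 7:24 AM − 4:00 = 3:24 AM on Dec 20.

3:24 AM on December 20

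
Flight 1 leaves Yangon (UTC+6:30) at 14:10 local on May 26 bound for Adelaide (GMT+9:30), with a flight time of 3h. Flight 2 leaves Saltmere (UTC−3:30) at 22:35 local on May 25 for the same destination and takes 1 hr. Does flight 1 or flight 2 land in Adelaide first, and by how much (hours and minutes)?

the second, by 7 hours 35 minutes

Flight 1 in UTC: 14:10 − 6:30 = 07:40 on May 26.
+3 hours → arrive 10:40 UTC on May 26.
Flight 2 in UTC: 22:35 + 3:30 = 02:05 on May 26.
+1 hour → arrive 03:05 UTC on May 26.
Flight 2 lands earlier by 7 hours 35 minutes.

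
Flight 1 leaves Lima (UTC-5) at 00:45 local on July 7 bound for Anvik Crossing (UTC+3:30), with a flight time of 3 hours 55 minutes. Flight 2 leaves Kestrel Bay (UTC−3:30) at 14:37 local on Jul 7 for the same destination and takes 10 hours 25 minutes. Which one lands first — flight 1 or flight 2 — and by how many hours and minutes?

Flight 1 in UTC: 00:45 + 5:00 = 05:45 on Jul 7.
+3 hours 55 minutes → arrive 09:40 UTC on Jul 7.
Flight 2 in UTC: 14:37 + 3:30 = 18:07 on Jul 7.
+10 hours and 25 minutes → arrive 04:32 UTC on Jul 8.
Flight 1 lands earlier by 18 hours 52 minutes.

the first, by 18 hours 52 minutes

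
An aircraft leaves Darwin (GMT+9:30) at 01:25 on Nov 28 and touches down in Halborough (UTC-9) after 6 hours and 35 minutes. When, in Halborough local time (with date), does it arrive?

13:30 on Nov 27

Convert departure to UTC: 01:25 − 9:30 = 15:55 UTC on Nov 27.
Add 6 hours and 35 minutes travel time → 22:30 UTC.
Halborough is UTC−9:00, so local arrival = 22:30 − 9:00 = 13:30 on Nov 27.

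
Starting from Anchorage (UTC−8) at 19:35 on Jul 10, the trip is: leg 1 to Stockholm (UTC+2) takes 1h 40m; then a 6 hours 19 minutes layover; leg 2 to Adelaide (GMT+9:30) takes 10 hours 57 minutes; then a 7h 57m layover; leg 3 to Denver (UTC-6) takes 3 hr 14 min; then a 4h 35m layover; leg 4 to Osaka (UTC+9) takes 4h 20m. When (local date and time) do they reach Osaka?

03:37 on July 13

Convert departure to UTC: 19:35 + 8:00 = 03:35 UTC on Jul 11.
Add 1 hour 40 minutes leg 1 → 05:15 UTC.
Add 6 hours 19 minutes layover in Stockholm → 11:34 UTC.
Add 10 hours 57 minutes leg 2 → 22:31 UTC.
Add 7 hours 57 minutes layover in Adelaide → 06:28 UTC (Jul 12).
Add 3 hours 14 minutes leg 3 → 09:42 UTC.
Add 4 hours and 35 minutes layover in Denver → 14:17 UTC.
Add 4 hours 20 minutes leg 4 → 18:37 UTC.
Osaka is UTC+9:00, so local arrival = 18:37 + 9:00 = 03:37 on Jul 13.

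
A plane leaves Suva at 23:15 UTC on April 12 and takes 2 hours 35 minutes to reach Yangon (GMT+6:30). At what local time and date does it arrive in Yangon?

08:20 on Apr 13

Departure is given in UTC: 23:15 on Apr 12.
Add 2 hours and 35 minutes → 01:50 UTC (Apr 13).
Yangon is UTC+6:30: 01:50 + 6:30 = 08:20 on Apr 13.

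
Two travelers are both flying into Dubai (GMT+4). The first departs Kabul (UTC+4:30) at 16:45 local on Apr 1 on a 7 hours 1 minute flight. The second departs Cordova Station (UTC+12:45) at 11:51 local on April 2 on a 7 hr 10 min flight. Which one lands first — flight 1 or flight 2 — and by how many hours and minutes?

Flight 1 in UTC: 16:45 − 4:30 = 12:15 on Apr 1.
+7 hours and 1 minute → arrive 19:16 UTC on Apr 1.
Flight 2 in UTC: 11:51 − 12:45 = 23:06 on Apr 1.
+7 hours 10 minutes → arrive 06:16 UTC on Apr 2.
Flight 1 lands earlier by 11 hours.

the first, by 11 hours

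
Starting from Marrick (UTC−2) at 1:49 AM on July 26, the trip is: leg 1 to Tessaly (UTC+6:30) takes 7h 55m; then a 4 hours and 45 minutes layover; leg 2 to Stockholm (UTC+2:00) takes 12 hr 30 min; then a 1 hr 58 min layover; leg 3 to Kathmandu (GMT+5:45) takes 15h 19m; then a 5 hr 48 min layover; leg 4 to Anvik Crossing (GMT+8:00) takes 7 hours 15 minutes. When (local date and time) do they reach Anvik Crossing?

7:19 PM on July 28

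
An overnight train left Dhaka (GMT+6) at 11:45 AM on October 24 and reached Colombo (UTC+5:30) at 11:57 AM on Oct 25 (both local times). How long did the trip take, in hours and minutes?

Colombo is 0:30 behind Dhaka.
Clock-face elapsed time (ignoring zones) is 24 hours 12 minutes.
Actual elapsed = 24 hours 12 minutes + 0:30 = 24 hours 42 minutes.

24 hours 42 minutes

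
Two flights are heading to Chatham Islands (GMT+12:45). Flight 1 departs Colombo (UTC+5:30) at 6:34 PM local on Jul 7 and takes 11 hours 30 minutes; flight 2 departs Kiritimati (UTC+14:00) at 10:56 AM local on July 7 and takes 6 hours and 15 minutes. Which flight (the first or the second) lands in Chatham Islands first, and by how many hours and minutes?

Flight 1 in UTC: 6:34 PM − 5:30 = 1:04 PM on Jul 7.
+11 hours 30 minutes → arrive 12:34 AM UTC on Jul 8.
Flight 2 in UTC: 10:56 AM − 14:00 = 8:56 PM on Jul 6.
+6 hours 15 minutes → arrive 3:11 AM UTC on Jul 7.
Flight 2 lands earlier by 21 hours 23 minutes.

the second, by 21 hours 23 minutes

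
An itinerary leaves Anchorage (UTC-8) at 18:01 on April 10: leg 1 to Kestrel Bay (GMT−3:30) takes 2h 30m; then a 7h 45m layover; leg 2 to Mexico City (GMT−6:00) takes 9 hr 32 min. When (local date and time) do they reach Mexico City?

15:48 on Apr 11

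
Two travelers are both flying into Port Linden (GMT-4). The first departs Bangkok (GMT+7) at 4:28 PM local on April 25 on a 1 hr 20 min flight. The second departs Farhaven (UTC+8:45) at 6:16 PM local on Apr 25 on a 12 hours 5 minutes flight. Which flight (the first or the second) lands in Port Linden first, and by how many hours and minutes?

the first, by 10 hours 48 minutes

Flight 1 in UTC: 4:28 PM − 7:00 = 9:28 AM on Apr 25.
+1 hour 20 minutes → arrive 10:48 AM UTC on Apr 25.
Flight 2 in UTC: 6:16 PM − 8:45 = 9:31 AM on Apr 25.
+12 hours 5 minutes → arrive 9:36 PM UTC on Apr 25.
Flight 1 lands earlier by 10 hours 48 minutes.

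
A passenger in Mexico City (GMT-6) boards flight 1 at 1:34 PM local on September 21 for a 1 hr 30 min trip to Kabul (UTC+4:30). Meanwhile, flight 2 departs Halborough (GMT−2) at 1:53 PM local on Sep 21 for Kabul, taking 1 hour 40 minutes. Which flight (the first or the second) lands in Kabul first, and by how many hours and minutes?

the second, by 3 hours 31 minutes

Flight 1 in UTC: 1:34 PM + 6:00 = 7:34 PM on Sep 21.
+1 hour 30 minutes → arrive 9:04 PM UTC on Sep 21.
Flight 2 in UTC: 1:53 PM + 2:00 = 3:53 PM on Sep 21.
+1 hour and 40 minutes → arrive 5:33 PM UTC on Sep 21.
Flight 2 lands earlier by 3 hours 31 minutes.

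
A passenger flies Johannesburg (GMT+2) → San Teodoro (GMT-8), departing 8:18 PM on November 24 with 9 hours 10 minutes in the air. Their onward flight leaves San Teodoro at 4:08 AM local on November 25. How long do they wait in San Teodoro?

8 hours 40 minutes

Convert departure to UTC: 8:18 PM − 2:00 = 6:18 PM UTC on Nov 24.
Add 9 hours and 10 minutes flight time → 3:28 AM UTC (Nov 25).
San Teodoro is UTC−8:00, so local arrival = 3:28 AM − 8:00 = 7:28 PM on Nov 24.
Layover = 4:08 AM − 7:28 PM (+1 day) = 8 hours 40 minutes.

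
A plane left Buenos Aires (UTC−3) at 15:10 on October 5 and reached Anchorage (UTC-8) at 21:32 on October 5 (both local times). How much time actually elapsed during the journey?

11 hours 22 minutes

Anchorage is 5:00 behind Buenos Aires.
Clock-face elapsed time (ignoring zones) is 6 hours 22 minutes.
Actual elapsed = 6 hours 22 minutes + 5:00 = 11 hours 22 minutes.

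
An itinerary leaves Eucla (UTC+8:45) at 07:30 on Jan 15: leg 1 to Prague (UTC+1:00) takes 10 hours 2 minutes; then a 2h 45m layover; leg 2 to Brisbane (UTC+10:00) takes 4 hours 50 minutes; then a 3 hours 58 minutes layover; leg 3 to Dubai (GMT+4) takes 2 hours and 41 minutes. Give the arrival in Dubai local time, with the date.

Convert departure to UTC: 07:30 − 8:45 = 22:45 UTC on Jan 14.
Add 10 hours 2 minutes leg 1 → 08:47 UTC (Jan 15).
Add 2 hours 45 minutes layover in Prague → 11:32 UTC.
Add 4 hours and 50 minutes leg 2 → 16:22 UTC.
Add 3 hours and 58 minutes layover in Brisbane → 20:20 UTC.
Add 2 hours and 41 minutes leg 3 → 23:01 UTC.
Dubai is UTC+4:00, so local arrival = 23:01 + 4:00 = 03:01 on Jan 16.

03:01 on Jan 16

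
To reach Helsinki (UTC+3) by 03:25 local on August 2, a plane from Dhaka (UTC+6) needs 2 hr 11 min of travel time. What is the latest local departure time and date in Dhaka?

04:14 on August 2

Target arrival in UTC: 03:25 − 3:00 = 00:25 on Aug 2.
Subtract 2 hours and 11 minutes → departure 22:14 UTC on Aug 1.
Dhaka is UTC+6:00: 22:14 + 6:00 = 04:14 on Aug 2.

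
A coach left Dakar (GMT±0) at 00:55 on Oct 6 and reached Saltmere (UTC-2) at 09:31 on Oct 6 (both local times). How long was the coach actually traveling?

Departure is already UTC: 00:55 on Oct 6.
Arrival in UTC: 09:31 + 2:00 = 11:31 on Oct 6.
Elapsed = 11:31 − 00:55 = 10 hours 36 minutes.

10 hours 36 minutes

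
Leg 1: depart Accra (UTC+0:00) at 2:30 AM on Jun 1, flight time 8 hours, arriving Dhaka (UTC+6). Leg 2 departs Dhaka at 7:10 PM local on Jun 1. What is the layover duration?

Accra is at UTC+0, so departure is already 2:30 AM UTC on Jun 1.
Add 8 hours flight time → 10:30 AM UTC.
Dhaka is UTC+6:00, so local arrival = 10:30 AM + 6:00 = 4:30 PM on Jun 1.
Layover = 7:10 PM − 4:30 PM = 2 hours 40 minutes.

2 hours 40 minutes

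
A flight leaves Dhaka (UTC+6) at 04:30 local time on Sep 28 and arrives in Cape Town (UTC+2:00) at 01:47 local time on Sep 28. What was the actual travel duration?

Cape Town is 4:00 behind Dhaka.
Clock-face elapsed time (ignoring zones) is −2 hours 43 minutes.
Actual elapsed = −2 hours 43 minutes + 4:00 = 1 hour 17 minutes.

1 hour 17 minutes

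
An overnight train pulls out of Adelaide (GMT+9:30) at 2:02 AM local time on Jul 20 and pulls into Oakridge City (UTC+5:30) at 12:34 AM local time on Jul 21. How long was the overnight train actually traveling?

26 hours 32 minutes

Departure in UTC: 2:02 AM − 9:30 = 4:32 PM on Jul 19.
Arrival in UTC: 12:34 AM − 5:30 = 7:04 PM on Jul 20.
Elapsed = 7:04 PM − 4:32 PM (+1 day) = 26 hours 32 minutes.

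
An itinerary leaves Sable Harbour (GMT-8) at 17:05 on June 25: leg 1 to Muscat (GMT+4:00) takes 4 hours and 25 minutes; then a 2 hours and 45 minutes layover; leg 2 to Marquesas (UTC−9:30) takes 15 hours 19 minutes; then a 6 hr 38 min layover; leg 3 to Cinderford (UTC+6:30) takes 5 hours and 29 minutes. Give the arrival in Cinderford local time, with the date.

Convert departure to UTC: 17:05 + 8:00 = 01:05 UTC on Jun 26.
Add 4 hours and 25 minutes leg 1 → 05:30 UTC.
Add 2 hours and 45 minutes layover in Muscat → 08:15 UTC.
Add 15 hours and 19 minutes leg 2 → 23:34 UTC.
Add 6 hours 38 minutes layover in Marquesas → 06:12 UTC (Jun 27).
Add 5 hours and 29 minutes leg 3 → 11:41 UTC.
Cinderford is UTC+6:30, so local arrival = 11:41 + 6:30 = 18:11 on Jun 27.

18:11 on Jun 27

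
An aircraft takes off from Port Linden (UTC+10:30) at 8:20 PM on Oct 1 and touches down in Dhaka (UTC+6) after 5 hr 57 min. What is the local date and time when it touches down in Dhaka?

9:47 PM on October 1

Convert departure to UTC: 8:20 PM − 10:30 = 9:50 AM UTC on Oct 1.
Add 5 hours 57 minutes travel time → 3:47 PM UTC.
Dhaka is UTC+6:00, so local arrival = 3:47 PM + 6:00 = 9:47 PM on Oct 1.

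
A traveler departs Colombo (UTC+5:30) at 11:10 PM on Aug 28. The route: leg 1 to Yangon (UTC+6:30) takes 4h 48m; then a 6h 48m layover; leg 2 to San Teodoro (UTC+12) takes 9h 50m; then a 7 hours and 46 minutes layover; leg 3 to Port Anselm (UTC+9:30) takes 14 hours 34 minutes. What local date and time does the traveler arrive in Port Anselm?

10:56 PM on Aug 30

Convert departure to UTC: 11:10 PM − 5:30 = 5:40 PM UTC on Aug 28.
Add 4 hours 48 minutes leg 1 → 10:28 PM UTC.
Add 6 hours and 48 minutes layover in Yangon → 5:16 AM UTC (Aug 29).
Add 9 hours 50 minutes leg 2 → 3:06 PM UTC.
Add 7 hours and 46 minutes layover in San Teodoro → 10:52 PM UTC.
Add 14 hours and 34 minutes leg 3 → 1:26 PM UTC (Aug 30).
Port Anselm is UTC+9:30, so local arrival = 1:26 PM + 9:30 = 10:56 PM on Aug 30.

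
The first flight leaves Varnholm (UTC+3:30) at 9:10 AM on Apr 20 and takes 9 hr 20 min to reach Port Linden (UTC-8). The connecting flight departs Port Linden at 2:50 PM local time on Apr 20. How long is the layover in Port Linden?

7 hours 50 minutes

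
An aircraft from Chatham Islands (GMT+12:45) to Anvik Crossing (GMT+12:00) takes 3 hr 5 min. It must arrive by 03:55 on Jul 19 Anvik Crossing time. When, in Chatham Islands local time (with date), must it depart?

01:35 on July 19

Target arrival in UTC: 03:55 − 12:00 = 15:55 on Jul 18.
Subtract 3 hours 5 minutes → departure 12:50 UTC on Jul 18.
Chatham Islands is UTC+12:45: 12:50 + 12:45 = 01:35 on Jul 19.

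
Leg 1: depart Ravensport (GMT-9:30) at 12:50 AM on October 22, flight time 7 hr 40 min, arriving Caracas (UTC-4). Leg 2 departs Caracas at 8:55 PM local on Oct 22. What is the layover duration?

Convert departure to UTC: 12:50 AM + 9:30 = 10:20 AM UTC on Oct 22.
Add 7 hours 40 minutes flight time → 6:00 PM UTC.
Caracas is UTC−4:00, so local arrival = 6:00 PM − 4:00 = 2:00 PM on Oct 22.
Layover = 8:55 PM − 2:00 PM = 6 hours 55 minutes.

6 hours 55 minutes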